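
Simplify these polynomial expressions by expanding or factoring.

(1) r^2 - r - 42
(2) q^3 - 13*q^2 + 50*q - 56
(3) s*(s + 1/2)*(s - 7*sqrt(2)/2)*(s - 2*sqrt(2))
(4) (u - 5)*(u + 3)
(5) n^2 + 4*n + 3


(1) = (r - 7)*(r + 6)
(2) = (q - 7)*(q - 4)*(q - 2)
(3) = s^4 - 11*sqrt(2)*s^3/2 + s^3/2 - 11*sqrt(2)*s^2/4 + 14*s^2 + 7*s
(4) = u^2 - 2*u - 15
(5) = (n + 1)*(n + 3)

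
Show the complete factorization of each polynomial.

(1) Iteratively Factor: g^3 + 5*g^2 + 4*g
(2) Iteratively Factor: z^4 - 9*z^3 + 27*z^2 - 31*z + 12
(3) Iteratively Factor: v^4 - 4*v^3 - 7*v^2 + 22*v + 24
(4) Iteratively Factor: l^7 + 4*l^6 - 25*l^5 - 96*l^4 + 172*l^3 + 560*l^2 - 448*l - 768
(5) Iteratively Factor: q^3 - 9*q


(1) = (g + 4)*(g^2 + g) = (g + 1)*(g + 4)*(g)
(2) = (z - 3)*(z^3 - 6*z^2 + 9*z - 4) = (z - 3)*(z - 1)*(z^2 - 5*z + 4) = (z - 3)*(z - 1)^2*(z - 4)
(3) = (v + 1)*(v^3 - 5*v^2 - 2*v + 24) = (v - 3)*(v + 1)*(v^2 - 2*v - 8) = (v - 4)*(v - 3)*(v + 1)*(v + 2)
(4) = (l + 1)*(l^6 + 3*l^5 - 28*l^4 - 68*l^3 + 240*l^2 + 320*l - 768) = (l - 2)*(l + 1)*(l^5 + 5*l^4 - 18*l^3 - 104*l^2 + 32*l + 384) = (l - 2)^2*(l + 1)*(l^4 + 7*l^3 - 4*l^2 - 112*l - 192) = (l - 4)*(l - 2)^2*(l + 1)*(l^3 + 11*l^2 + 40*l + 48) = (l - 4)*(l - 2)^2*(l + 1)*(l + 4)*(l^2 + 7*l + 12) = (l - 4)*(l - 2)^2*(l + 1)*(l + 4)^2*(l + 3)
(5) = (q + 3)*(q^2 - 3*q) = (q - 3)*(q + 3)*(q)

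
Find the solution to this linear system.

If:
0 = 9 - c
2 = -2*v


Then:
c = 9
v = -1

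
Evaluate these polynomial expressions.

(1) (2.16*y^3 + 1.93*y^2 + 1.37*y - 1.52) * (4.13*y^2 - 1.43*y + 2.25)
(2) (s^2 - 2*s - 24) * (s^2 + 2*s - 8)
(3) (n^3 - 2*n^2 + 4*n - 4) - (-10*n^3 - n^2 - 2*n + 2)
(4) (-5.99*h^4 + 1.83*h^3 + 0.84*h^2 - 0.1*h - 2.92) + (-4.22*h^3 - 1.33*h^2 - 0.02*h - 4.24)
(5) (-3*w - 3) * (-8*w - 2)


(1) = 8.9208*y^5 + 4.8821*y^4 + 7.7582*y^3 - 3.8942*y^2 + 5.2561*y - 3.42
(2) = s^4 - 36*s^2 - 32*s + 192
(3) = 11*n^3 - n^2 + 6*n - 6
(4) = -5.99*h^4 - 2.39*h^3 - 0.49*h^2 - 0.12*h - 7.16
(5) = 24*w^2 + 30*w + 6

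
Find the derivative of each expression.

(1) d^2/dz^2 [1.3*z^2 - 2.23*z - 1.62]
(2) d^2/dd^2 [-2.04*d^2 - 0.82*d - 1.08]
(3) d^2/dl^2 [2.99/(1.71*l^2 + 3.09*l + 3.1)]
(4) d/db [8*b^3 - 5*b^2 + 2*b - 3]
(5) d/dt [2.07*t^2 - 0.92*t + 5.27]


(1) = 2.60000000000000
(2) = -4.08000000000000
(3) = (-17.486118*l^2 - 31.597722*l + 2.99*(3.42*l + 3.09)*(6.84*l + 6.18) - 31.69998)/(1.71*l^2 + 3.09*l + 3.1)^3
(4) = 24*b^2 - 10*b + 2
(5) = 4.14*t - 0.92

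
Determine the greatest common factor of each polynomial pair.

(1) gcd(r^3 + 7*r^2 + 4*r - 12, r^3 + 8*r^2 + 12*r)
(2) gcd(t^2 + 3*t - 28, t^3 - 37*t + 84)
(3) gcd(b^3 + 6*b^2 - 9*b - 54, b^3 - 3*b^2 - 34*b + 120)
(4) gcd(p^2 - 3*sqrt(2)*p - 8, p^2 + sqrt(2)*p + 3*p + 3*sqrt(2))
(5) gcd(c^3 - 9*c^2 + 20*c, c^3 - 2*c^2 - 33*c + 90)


(1) = r^2 + 8*r + 12
(2) = gcd((t - 4)*(t + 7), (t - 4)*(t - 3)*(t + 7)) = t^2 + 3*t - 28
(3) = gcd((b - 3)*(b + 3)*(b + 6), (b - 5)*(b - 4)*(b + 6)) = b + 6
(4) = p + sqrt(2)
(5) = gcd(c*(c - 5)*(c - 4), (c - 5)*(c - 3)*(c + 6)) = c - 5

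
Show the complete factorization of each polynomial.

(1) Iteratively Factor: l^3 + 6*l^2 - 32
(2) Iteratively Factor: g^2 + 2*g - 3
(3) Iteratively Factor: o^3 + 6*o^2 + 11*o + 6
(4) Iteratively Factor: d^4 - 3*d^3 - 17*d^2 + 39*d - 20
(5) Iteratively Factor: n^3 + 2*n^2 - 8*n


(1) = (l + 4)*(l^2 + 2*l - 8) = (l - 2)*(l + 4)*(l + 4)
(2) = (g - 1)*(g + 3)
(3) = (o + 1)*(o^2 + 5*o + 6) = (o + 1)*(o + 3)*(o + 2)
(4) = (d - 5)*(d^3 + 2*d^2 - 7*d + 4) = (d - 5)*(d - 1)*(d^2 + 3*d - 4) = (d - 5)*(d - 1)*(d + 4)*(d - 1)
(5) = (n - 2)*(n^2 + 4*n) = n*(n - 2)*(n + 4)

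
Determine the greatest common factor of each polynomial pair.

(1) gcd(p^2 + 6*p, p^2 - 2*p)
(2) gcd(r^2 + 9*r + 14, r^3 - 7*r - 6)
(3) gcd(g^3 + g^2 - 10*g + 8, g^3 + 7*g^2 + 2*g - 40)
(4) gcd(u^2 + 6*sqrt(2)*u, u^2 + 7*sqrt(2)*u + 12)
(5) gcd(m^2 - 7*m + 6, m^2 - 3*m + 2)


(1) = gcd(p*(p + 6), p*(p - 2)) = p
(2) = gcd((r + 2)*(r + 7), (r - 3)*(r + 1)*(r + 2)) = r + 2
(3) = gcd((g - 2)*(g - 1)*(g + 4), (g - 2)*(g + 4)*(g + 5)) = g^2 + 2*g - 8
(4) = gcd(u*(u + 6*sqrt(2)), (u + sqrt(2))*(u + 6*sqrt(2))) = u + 6*sqrt(2)
(5) = m - 1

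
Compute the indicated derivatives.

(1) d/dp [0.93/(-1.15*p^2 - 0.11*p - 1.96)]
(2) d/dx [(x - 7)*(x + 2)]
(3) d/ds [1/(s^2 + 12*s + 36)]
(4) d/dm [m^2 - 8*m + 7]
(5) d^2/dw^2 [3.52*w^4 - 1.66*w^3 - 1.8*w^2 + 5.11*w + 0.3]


(1) = (2.139*p + 0.1023)/(1.15*p^2 + 0.11*p + 1.96)^2
(2) = 2*x - 5
(3) = 2*(-s - 6)/(s^2 + 12*s + 36)^2
(4) = 2*m - 8
(5) = 42.24*w^2 - 9.96*w - 3.6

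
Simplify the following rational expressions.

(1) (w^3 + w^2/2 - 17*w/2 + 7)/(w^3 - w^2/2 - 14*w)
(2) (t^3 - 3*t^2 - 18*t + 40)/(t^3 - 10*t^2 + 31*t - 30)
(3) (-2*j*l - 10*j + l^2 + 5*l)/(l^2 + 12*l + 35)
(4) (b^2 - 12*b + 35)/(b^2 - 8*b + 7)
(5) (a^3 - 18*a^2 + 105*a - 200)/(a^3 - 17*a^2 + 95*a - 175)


(1) = (w^2 - 3*w + 2)/(w^2 - 4*w)
(2) = (t + 4)/(t - 3)
(3) = (-2*j + l)/(l + 7)
(4) = (b - 5)/(b - 1)
(5) = (a - 8)/(a - 7)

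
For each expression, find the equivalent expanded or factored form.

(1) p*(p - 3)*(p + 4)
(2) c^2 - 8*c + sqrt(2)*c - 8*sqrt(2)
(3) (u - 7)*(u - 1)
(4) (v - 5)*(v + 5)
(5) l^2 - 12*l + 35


(1) = p^3 + p^2 - 12*p
(2) = (c - 8)*(c + sqrt(2))
(3) = u^2 - 8*u + 7
(4) = v^2 - 25
(5) = (l - 7)*(l - 5)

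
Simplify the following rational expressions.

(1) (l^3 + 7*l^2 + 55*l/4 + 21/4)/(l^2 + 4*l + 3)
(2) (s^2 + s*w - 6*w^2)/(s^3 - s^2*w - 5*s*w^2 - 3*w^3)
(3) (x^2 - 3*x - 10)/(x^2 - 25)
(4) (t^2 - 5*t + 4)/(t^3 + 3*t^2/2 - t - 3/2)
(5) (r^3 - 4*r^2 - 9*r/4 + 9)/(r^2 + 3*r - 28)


(1) = (4*l^2 + 16*l + 7)/(4*l + 4)
(2) = (s^2 + s*w - 6*w^2)/(s^3 - s^2*w - 5*s*w^2 - 3*w^3)
(3) = (x + 2)/(x + 5)
(4) = (2*t - 8)/(2*t^2 + 5*t + 3)
(5) = (4*r^2 - 9)/(4*r + 28)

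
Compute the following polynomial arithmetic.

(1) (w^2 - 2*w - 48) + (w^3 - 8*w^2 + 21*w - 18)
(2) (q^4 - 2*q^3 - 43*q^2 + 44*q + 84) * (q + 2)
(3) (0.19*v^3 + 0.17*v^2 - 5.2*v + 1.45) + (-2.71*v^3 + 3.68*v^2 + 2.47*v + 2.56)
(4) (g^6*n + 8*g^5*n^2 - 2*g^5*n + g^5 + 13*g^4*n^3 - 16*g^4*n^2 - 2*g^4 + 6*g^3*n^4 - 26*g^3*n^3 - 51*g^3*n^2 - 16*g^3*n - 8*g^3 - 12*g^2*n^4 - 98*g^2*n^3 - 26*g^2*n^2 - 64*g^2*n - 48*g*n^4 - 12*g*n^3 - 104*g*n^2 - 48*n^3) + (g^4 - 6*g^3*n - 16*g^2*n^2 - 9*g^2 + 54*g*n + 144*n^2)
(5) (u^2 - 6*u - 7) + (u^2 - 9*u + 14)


(1) = w^3 - 7*w^2 + 19*w - 66
(2) = q^5 - 47*q^3 - 42*q^2 + 172*q + 168
(3) = -2.52*v^3 + 3.85*v^2 - 2.73*v + 4.01
(4) = g^6*n + 8*g^5*n^2 - 2*g^5*n + g^5 + 13*g^4*n^3 - 16*g^4*n^2 - g^4 + 6*g^3*n^4 - 26*g^3*n^3 - 51*g^3*n^2 - 22*g^3*n - 8*g^3 - 12*g^2*n^4 - 98*g^2*n^3 - 42*g^2*n^2 - 64*g^2*n - 9*g^2 - 48*g*n^4 - 12*g*n^3 - 104*g*n^2 + 54*g*n - 48*n^3 + 144*n^2
(5) = 2*u^2 - 15*u + 7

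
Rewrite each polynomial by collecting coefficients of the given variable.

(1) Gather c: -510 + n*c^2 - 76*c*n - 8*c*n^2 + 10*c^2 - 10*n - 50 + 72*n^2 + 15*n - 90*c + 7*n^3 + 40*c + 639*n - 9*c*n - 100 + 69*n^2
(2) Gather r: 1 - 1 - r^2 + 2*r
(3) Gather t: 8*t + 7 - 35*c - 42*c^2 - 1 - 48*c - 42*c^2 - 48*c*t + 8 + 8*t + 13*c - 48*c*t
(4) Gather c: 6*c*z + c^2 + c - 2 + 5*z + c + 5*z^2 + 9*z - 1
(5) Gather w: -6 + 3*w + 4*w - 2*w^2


(1) = c^2*(n + 10) + c*(-8*n^2 - 85*n - 50) + 7*n^3 + 141*n^2 + 644*n - 660
(2) = -r^2 + 2*r
(3) = -84*c^2 - 70*c + t*(16 - 96*c) + 14
(4) = c^2 + c*(6*z + 2) + 5*z^2 + 14*z - 3
(5) = -2*w^2 + 7*w - 6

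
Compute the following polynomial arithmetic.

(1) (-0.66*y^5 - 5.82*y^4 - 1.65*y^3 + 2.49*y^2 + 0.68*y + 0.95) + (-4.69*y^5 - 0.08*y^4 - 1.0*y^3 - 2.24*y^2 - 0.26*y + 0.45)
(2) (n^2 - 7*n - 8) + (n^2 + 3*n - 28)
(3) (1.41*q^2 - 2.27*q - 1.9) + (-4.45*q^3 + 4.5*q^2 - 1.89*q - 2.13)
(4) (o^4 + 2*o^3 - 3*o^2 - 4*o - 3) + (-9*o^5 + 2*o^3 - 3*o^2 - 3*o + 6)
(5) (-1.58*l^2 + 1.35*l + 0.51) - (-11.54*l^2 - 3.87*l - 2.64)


(1) = -5.35*y^5 - 5.9*y^4 - 2.65*y^3 + 0.25*y^2 + 0.42*y + 1.4
(2) = 2*n^2 - 4*n - 36
(3) = -4.45*q^3 + 5.91*q^2 - 4.16*q - 4.03
(4) = -9*o^5 + o^4 + 4*o^3 - 6*o^2 - 7*o + 3
(5) = 9.96*l^2 + 5.22*l + 3.15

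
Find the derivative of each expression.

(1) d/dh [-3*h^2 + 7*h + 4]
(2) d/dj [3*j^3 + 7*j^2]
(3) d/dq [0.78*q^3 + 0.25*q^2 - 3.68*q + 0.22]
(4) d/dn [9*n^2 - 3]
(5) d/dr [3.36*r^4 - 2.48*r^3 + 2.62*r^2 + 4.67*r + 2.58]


(1) = 7 - 6*h
(2) = j*(9*j + 14)
(3) = 2.34*q^2 + 0.5*q - 3.68
(4) = 18*n
(5) = 13.44*r^3 - 7.44*r^2 + 5.24*r + 4.67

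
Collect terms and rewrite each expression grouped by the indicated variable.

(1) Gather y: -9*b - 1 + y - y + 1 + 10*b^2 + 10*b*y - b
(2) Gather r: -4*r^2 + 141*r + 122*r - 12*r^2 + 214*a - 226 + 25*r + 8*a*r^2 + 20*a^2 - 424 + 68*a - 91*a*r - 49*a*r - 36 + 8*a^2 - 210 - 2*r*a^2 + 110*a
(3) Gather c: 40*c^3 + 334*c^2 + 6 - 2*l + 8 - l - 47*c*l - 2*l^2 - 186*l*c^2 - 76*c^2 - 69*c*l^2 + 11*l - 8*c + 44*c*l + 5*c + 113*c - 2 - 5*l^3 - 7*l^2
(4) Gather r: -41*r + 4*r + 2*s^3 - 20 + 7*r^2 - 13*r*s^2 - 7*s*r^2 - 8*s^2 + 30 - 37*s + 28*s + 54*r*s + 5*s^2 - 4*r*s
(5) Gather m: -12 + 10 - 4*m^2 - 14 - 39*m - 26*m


(1) = 10*b^2 + 10*b*y - 10*b
(2) = 28*a^2 + 392*a + r^2*(8*a - 16) + r*(-2*a^2 - 140*a + 288) - 896
(3) = 40*c^3 + c^2*(258 - 186*l) + c*(-69*l^2 - 3*l + 110) - 5*l^3 - 9*l^2 + 8*l + 12
(4) = r^2*(7 - 7*s) + r*(-13*s^2 + 50*s - 37) + 2*s^3 - 3*s^2 - 9*s + 10
(5) = -4*m^2 - 65*m - 16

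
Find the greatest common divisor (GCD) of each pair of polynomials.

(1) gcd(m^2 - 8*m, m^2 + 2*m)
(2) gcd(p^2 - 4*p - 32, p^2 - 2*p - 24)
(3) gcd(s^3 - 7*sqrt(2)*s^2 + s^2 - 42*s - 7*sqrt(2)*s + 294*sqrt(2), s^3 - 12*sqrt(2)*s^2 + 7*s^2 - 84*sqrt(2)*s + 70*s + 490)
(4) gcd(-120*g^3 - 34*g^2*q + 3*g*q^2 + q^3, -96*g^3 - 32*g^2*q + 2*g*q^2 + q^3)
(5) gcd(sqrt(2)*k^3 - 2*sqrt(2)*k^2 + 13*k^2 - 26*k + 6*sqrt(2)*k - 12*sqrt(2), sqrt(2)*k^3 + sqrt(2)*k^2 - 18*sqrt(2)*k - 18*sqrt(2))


(1) = m
(2) = gcd((p - 8)*(p + 4), (p - 6)*(p + 4)) = p + 4
(3) = s^2 + s*(7 - 7*sqrt(2)) - 49*sqrt(2)
(4) = -24*g^2 - 2*g*q + q^2
(5) = 1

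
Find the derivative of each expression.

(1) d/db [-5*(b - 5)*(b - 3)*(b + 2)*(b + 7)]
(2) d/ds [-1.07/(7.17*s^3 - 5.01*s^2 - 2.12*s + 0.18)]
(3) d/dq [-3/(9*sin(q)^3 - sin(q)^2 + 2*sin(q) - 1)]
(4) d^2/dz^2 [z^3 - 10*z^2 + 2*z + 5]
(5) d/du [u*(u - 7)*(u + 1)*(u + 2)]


(1) = -20*b^3 - 15*b^2 + 430*b - 115
(2) = (23.0157*s^2 - 10.7214*s - 2.2684)/(7.17*s^3 - 5.01*s^2 - 2.12*s + 0.18)^2
(3) = 3*(27*sin(q)^2 - 2*sin(q) + 2)*cos(q)/(9*sin(q)^3 - sin(q)^2 + 2*sin(q) - 1)^2
(4) = 6*z - 20
(5) = 4*u^3 - 12*u^2 - 38*u - 14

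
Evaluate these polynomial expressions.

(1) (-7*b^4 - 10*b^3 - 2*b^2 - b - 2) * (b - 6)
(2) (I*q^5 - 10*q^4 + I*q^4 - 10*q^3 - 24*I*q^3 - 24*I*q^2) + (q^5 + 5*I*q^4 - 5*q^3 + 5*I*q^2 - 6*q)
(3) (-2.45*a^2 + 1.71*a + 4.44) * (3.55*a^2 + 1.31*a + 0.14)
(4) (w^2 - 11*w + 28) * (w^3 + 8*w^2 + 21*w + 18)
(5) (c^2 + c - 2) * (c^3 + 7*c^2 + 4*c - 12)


(1) = -7*b^5 + 32*b^4 + 58*b^3 + 11*b^2 + 4*b + 12
(2) = q^5 + I*q^5 - 10*q^4 + 6*I*q^4 - 15*q^3 - 24*I*q^3 - 19*I*q^2 - 6*q
(3) = -8.6975*a^4 + 2.861*a^3 + 17.6591*a^2 + 6.0558*a + 0.6216
(4) = w^5 - 3*w^4 - 39*w^3 + 11*w^2 + 390*w + 504
(5) = c^5 + 8*c^4 + 9*c^3 - 22*c^2 - 20*c + 24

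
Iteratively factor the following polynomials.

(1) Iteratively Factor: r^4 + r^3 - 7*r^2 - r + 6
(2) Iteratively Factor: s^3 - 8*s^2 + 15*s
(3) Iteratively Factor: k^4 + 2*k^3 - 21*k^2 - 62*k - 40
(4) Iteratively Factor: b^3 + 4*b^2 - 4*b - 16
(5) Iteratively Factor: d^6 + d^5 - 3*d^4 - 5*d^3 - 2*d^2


(1) = (r + 1)*(r^3 - 7*r + 6) = (r + 1)*(r + 3)*(r^2 - 3*r + 2) = (r - 2)*(r + 1)*(r + 3)*(r - 1)
(2) = (s - 5)*(s^2 - 3*s) = (s - 5)*(s - 3)*(s)
(3) = (k - 5)*(k^3 + 7*k^2 + 14*k + 8) = (k - 5)*(k + 1)*(k^2 + 6*k + 8) = (k - 5)*(k + 1)*(k + 2)*(k + 4)
(4) = (b + 2)*(b^2 + 2*b - 8) = (b - 2)*(b + 2)*(b + 4)
(5) = (d + 1)*(d^5 - 3*d^3 - 2*d^2) = d*(d + 1)*(d^4 - 3*d^2 - 2*d) = d*(d - 2)*(d + 1)*(d^3 + 2*d^2 + d) = d*(d - 2)*(d + 1)^2*(d^2 + d) = d^2*(d - 2)*(d + 1)^2*(d + 1)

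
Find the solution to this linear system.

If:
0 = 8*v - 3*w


Then:
v = 3*w/8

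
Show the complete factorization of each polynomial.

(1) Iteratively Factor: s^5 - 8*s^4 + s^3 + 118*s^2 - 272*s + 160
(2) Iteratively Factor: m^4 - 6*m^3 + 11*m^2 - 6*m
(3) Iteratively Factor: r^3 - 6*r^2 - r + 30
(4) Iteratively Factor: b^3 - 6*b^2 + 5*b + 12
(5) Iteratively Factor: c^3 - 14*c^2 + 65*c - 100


(1) = (s - 2)*(s^4 - 6*s^3 - 11*s^2 + 96*s - 80) = (s - 2)*(s + 4)*(s^3 - 10*s^2 + 29*s - 20) = (s - 5)*(s - 2)*(s + 4)*(s^2 - 5*s + 4) = (s - 5)*(s - 2)*(s - 1)*(s + 4)*(s - 4)
(2) = (m - 3)*(m^3 - 3*m^2 + 2*m) = (m - 3)*(m - 1)*(m^2 - 2*m) = (m - 3)*(m - 2)*(m - 1)*(m)
(3) = (r + 2)*(r^2 - 8*r + 15) = (r - 3)*(r + 2)*(r - 5)
(4) = (b - 3)*(b^2 - 3*b - 4) = (b - 3)*(b + 1)*(b - 4)
(5) = (c - 5)*(c^2 - 9*c + 20) = (c - 5)^2*(c - 4)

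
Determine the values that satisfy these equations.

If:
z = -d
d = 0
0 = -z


Then:
d = 0
z = 0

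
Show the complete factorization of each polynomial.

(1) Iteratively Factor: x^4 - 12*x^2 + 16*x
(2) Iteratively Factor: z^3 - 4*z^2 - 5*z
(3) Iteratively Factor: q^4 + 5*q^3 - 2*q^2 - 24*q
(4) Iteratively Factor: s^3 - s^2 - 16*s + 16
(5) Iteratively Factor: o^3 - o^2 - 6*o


(1) = (x)*(x^3 - 12*x + 16) = x*(x - 2)*(x^2 + 2*x - 8) = x*(x - 2)^2*(x + 4)
(2) = (z)*(z^2 - 4*z - 5) = z*(z - 5)*(z + 1)
(3) = (q)*(q^3 + 5*q^2 - 2*q - 24) = q*(q - 2)*(q^2 + 7*q + 12) = q*(q - 2)*(q + 4)*(q + 3)
(4) = (s + 4)*(s^2 - 5*s + 4) = (s - 1)*(s + 4)*(s - 4)
(5) = (o)*(o^2 - o - 6) = o*(o - 3)*(o + 2)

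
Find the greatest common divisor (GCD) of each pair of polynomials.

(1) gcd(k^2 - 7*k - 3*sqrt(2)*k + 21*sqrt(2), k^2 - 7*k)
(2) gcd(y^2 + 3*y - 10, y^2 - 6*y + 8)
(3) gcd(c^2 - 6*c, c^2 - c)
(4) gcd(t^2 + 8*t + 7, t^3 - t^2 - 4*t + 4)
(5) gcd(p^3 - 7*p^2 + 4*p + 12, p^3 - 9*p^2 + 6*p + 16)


(1) = k - 7
(2) = y - 2
(3) = gcd(c*(c - 6), c*(c - 1)) = c
(4) = gcd((t + 1)*(t + 7), (t - 2)*(t - 1)*(t + 2)) = 1
(5) = p^2 - p - 2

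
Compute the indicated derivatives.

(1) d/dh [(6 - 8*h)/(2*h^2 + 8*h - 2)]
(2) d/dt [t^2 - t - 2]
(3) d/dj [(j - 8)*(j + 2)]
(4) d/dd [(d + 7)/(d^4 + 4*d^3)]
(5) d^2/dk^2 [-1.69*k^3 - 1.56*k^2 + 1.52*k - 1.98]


(1) = 2*(2*h^2 - 3*h - 4)/(h^4 + 8*h^3 + 14*h^2 - 8*h + 1)
(2) = 2*t - 1
(3) = 2*j - 6
(4) = (d*(d + 4) - 4*(d + 3)*(d + 7))/(d^4*(d + 4)^2)
(5) = -10.14*k - 3.12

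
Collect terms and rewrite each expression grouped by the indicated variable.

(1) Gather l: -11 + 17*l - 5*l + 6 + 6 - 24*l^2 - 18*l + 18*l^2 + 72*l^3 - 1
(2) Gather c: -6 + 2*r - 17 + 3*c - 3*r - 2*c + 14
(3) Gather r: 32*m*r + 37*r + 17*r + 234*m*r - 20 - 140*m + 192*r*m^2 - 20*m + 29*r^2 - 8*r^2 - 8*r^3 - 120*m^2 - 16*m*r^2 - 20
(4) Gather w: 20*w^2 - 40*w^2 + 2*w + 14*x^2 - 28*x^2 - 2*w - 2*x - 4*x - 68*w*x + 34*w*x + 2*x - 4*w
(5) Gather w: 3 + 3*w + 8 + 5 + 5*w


(1) = 72*l^3 - 6*l^2 - 6*l
(2) = c - r - 9
(3) = -120*m^2 - 160*m - 8*r^3 + r^2*(21 - 16*m) + r*(192*m^2 + 266*m + 54) - 40
(4) = -20*w^2 + w*(-34*x - 4) - 14*x^2 - 4*x
(5) = 8*w + 16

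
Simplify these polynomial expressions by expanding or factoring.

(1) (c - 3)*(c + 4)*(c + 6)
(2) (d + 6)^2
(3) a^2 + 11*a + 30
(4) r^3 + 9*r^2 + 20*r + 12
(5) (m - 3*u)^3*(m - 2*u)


(1) = c^3 + 7*c^2 - 6*c - 72
(2) = d^2 + 12*d + 36
(3) = (a + 5)*(a + 6)
(4) = (r + 1)*(r + 2)*(r + 6)
(5) = m^4 - 11*m^3*u + 45*m^2*u^2 - 81*m*u^3 + 54*u^4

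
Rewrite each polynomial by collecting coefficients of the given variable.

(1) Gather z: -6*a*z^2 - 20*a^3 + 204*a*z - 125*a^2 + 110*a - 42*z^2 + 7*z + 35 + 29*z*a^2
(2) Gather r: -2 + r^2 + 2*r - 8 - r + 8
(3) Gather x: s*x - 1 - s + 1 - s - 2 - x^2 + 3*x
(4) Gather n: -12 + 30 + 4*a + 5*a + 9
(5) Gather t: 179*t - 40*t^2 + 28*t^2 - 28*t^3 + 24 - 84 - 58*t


(1) = -20*a^3 - 125*a^2 + 110*a + z^2*(-6*a - 42) + z*(29*a^2 + 204*a + 7) + 35
(2) = r^2 + r - 2
(3) = -2*s - x^2 + x*(s + 3) - 2
(4) = 9*a + 27
(5) = -28*t^3 - 12*t^2 + 121*t - 60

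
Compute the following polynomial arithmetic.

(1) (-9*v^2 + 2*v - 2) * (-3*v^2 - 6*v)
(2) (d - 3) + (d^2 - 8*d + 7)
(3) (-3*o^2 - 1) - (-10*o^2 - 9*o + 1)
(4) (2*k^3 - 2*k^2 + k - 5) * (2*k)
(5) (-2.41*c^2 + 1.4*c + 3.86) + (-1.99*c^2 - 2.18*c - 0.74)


(1) = 27*v^4 + 48*v^3 - 6*v^2 + 12*v
(2) = d^2 - 7*d + 4
(3) = 7*o^2 + 9*o - 2
(4) = 4*k^4 - 4*k^3 + 2*k^2 - 10*k
(5) = -4.4*c^2 - 0.78*c + 3.12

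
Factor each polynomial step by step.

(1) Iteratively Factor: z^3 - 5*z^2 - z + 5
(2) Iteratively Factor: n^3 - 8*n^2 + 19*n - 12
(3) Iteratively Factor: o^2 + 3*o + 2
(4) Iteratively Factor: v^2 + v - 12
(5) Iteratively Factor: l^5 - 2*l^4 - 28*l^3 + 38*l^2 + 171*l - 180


(1) = (z + 1)*(z^2 - 6*z + 5) = (z - 1)*(z + 1)*(z - 5)
(2) = (n - 4)*(n^2 - 4*n + 3) = (n - 4)*(n - 1)*(n - 3)
(3) = (o + 1)*(o + 2)
(4) = (v - 3)*(v + 4)
(5) = (l - 1)*(l^4 - l^3 - 29*l^2 + 9*l + 180) = (l - 5)*(l - 1)*(l^3 + 4*l^2 - 9*l - 36) = (l - 5)*(l - 1)*(l + 4)*(l^2 - 9) = (l - 5)*(l - 3)*(l - 1)*(l + 4)*(l + 3)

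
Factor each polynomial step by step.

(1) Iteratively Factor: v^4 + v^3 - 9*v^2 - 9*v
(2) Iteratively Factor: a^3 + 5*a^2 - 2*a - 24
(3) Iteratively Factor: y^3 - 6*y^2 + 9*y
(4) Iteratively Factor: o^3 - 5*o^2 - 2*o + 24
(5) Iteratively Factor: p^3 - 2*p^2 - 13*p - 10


(1) = (v - 3)*(v^3 + 4*v^2 + 3*v) = (v - 3)*(v + 1)*(v^2 + 3*v) = v*(v - 3)*(v + 1)*(v + 3)
(2) = (a + 3)*(a^2 + 2*a - 8) = (a - 2)*(a + 3)*(a + 4)
(3) = (y - 3)*(y^2 - 3*y) = y*(y - 3)*(y - 3)
(4) = (o + 2)*(o^2 - 7*o + 12) = (o - 3)*(o + 2)*(o - 4)
(5) = (p + 2)*(p^2 - 4*p - 5) = (p - 5)*(p + 2)*(p + 1)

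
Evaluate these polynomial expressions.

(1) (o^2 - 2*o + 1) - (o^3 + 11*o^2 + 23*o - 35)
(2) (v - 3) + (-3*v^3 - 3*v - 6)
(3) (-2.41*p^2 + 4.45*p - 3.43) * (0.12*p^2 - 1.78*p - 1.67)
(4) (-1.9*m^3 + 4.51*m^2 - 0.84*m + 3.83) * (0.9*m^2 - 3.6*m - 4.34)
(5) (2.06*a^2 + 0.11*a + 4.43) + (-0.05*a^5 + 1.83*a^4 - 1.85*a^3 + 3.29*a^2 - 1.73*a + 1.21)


(1) = -o^3 - 10*o^2 - 25*o + 36
(2) = -3*v^3 - 2*v - 9
(3) = -0.2892*p^4 + 4.8238*p^3 - 4.3079*p^2 - 1.3261*p + 5.7281
(4) = -1.71*m^5 + 10.899*m^4 - 8.746*m^3 - 13.1024*m^2 - 10.1424*m - 16.6222
(5) = -0.05*a^5 + 1.83*a^4 - 1.85*a^3 + 5.35*a^2 - 1.62*a + 5.64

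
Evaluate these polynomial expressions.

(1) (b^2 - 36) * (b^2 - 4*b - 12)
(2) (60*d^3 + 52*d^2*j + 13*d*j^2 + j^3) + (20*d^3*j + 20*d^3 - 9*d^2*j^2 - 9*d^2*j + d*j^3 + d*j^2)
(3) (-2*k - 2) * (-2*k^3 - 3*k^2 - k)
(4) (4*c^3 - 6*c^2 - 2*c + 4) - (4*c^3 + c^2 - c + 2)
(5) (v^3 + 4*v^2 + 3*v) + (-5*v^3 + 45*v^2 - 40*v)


(1) = b^4 - 4*b^3 - 48*b^2 + 144*b + 432
(2) = 20*d^3*j + 80*d^3 - 9*d^2*j^2 + 43*d^2*j + d*j^3 + 14*d*j^2 + j^3
(3) = 4*k^4 + 10*k^3 + 8*k^2 + 2*k
(4) = -7*c^2 - c + 2
(5) = -4*v^3 + 49*v^2 - 37*v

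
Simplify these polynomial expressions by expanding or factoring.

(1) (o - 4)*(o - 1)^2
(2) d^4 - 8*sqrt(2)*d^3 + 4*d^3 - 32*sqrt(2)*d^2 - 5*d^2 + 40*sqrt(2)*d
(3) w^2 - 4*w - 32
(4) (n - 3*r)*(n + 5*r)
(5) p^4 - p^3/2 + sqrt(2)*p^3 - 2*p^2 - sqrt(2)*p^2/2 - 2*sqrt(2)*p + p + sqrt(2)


(1) = o^3 - 6*o^2 + 9*o - 4
(2) = d*(d - 1)*(d + 5)*(d - 8*sqrt(2))
(3) = (w - 8)*(w + 4)
(4) = n^2 + 2*n*r - 15*r^2
(5) = (p - 1/2)*(p - sqrt(2))*(p + sqrt(2))^2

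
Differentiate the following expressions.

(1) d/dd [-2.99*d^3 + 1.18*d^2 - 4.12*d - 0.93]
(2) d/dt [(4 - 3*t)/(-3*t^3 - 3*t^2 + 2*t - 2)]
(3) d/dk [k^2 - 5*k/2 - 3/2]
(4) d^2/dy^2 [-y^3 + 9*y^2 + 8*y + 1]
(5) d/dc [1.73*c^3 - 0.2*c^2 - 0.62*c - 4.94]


(1) = -8.97*d^2 + 2.36*d - 4.12
(2) = (-18*t^3 + 27*t^2 + 24*t - 2)/(9*t^6 + 18*t^5 - 3*t^4 + 16*t^2 - 8*t + 4)
(3) = 2*k - 5/2
(4) = 18 - 6*y
(5) = 5.19*c^2 - 0.4*c - 0.62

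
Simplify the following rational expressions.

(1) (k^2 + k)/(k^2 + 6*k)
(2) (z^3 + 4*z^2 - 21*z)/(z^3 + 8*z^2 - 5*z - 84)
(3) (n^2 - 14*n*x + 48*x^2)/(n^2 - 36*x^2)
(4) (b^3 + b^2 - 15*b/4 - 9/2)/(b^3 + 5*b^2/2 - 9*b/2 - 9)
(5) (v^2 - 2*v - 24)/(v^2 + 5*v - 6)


(1) = (k + 1)/(k + 6)
(2) = z/(z + 4)
(3) = (n - 8*x)/(n + 6*x)
(4) = (2*b + 3)/(2*b + 6)
(5) = (v^2 - 2*v - 24)/(v^2 + 5*v - 6)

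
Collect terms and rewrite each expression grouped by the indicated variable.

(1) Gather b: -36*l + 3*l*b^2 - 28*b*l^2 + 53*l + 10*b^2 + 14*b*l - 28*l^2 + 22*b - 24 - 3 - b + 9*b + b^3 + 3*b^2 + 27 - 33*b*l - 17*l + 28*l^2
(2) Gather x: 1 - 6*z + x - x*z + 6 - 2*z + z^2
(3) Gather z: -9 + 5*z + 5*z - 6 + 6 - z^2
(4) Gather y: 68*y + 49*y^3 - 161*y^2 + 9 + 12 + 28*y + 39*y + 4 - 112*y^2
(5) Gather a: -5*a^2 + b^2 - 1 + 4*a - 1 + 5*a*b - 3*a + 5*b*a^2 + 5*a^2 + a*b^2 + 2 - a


(1) = b^3 + b^2*(3*l + 13) + b*(-28*l^2 - 19*l + 30)
(2) = x*(1 - z) + z^2 - 8*z + 7
(3) = -z^2 + 10*z - 9
(4) = 49*y^3 - 273*y^2 + 135*y + 25
(5) = 5*a^2*b + a*(b^2 + 5*b) + b^2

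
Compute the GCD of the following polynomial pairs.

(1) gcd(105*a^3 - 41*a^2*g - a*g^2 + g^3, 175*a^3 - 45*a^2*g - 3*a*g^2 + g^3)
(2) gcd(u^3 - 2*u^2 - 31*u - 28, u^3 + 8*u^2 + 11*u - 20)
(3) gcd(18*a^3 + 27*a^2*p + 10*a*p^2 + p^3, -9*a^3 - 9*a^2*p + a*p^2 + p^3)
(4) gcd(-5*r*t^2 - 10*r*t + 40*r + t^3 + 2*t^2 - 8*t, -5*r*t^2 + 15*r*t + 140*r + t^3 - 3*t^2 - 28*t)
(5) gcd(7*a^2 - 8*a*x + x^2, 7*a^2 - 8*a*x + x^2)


(1) = gcd((-5*a + g)*(-3*a + g)*(7*a + g), (-5*a + g)^2*(7*a + g)) = 35*a^2 - 2*a*g - g^2
(2) = gcd((u - 7)*(u + 1)*(u + 4), (u - 1)*(u + 4)*(u + 5)) = u + 4
(3) = gcd((a + p)*(3*a + p)*(6*a + p), (-3*a + p)*(a + p)*(3*a + p)) = 3*a^2 + 4*a*p + p^2
(4) = gcd((-5*r + t)*(t - 2)*(t + 4), (-5*r + t)*(t - 7)*(t + 4)) = 5*r*t + 20*r - t^2 - 4*t
(5) = gcd((-7*a + x)*(-a + x), (-7*a + x)*(-a + x)) = 7*a^2 - 8*a*x + x^2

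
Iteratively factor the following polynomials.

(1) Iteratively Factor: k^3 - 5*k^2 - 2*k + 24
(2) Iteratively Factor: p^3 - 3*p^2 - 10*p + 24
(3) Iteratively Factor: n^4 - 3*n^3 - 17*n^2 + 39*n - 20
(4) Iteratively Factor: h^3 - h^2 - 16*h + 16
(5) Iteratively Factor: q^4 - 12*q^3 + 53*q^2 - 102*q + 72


(1) = (k + 2)*(k^2 - 7*k + 12) = (k - 3)*(k + 2)*(k - 4)
(2) = (p + 3)*(p^2 - 6*p + 8) = (p - 2)*(p + 3)*(p - 4)
(3) = (n - 1)*(n^3 - 2*n^2 - 19*n + 20) = (n - 5)*(n - 1)*(n^2 + 3*n - 4) = (n - 5)*(n - 1)^2*(n + 4)
(4) = (h + 4)*(h^2 - 5*h + 4) = (h - 1)*(h + 4)*(h - 4)
(5) = (q - 3)*(q^3 - 9*q^2 + 26*q - 24) = (q - 3)*(q - 2)*(q^2 - 7*q + 12) = (q - 4)*(q - 3)*(q - 2)*(q - 3)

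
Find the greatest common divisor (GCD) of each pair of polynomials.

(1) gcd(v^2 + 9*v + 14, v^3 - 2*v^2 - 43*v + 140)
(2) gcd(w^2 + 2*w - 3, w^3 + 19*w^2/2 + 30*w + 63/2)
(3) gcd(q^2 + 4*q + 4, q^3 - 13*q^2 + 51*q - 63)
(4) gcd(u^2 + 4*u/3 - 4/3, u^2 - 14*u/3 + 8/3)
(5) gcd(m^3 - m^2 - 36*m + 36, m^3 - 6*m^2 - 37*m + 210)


(1) = v + 7
(2) = w + 3
(3) = 1
(4) = gcd((u - 2/3)*(u + 2), (u - 4)*(u - 2/3)) = u - 2/3
(5) = gcd((m - 6)*(m - 1)*(m + 6), (m - 7)*(m - 5)*(m + 6)) = m + 6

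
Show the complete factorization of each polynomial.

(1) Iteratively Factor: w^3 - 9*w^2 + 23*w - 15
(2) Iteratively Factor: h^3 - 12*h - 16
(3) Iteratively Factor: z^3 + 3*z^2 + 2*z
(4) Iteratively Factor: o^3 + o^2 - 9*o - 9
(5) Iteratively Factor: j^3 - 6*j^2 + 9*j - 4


(1) = (w - 1)*(w^2 - 8*w + 15) = (w - 5)*(w - 1)*(w - 3)
(2) = (h - 4)*(h^2 + 4*h + 4) = (h - 4)*(h + 2)*(h + 2)
(3) = (z)*(z^2 + 3*z + 2) = z*(z + 2)*(z + 1)
(4) = (o + 1)*(o^2 - 9) = (o + 1)*(o + 3)*(o - 3)
(5) = (j - 1)*(j^2 - 5*j + 4) = (j - 1)^2*(j - 4)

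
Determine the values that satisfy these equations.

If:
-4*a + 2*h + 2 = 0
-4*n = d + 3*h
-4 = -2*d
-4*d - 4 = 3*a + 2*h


Then:
a = -10/7
d = 2
h = -27/7
n = 67/28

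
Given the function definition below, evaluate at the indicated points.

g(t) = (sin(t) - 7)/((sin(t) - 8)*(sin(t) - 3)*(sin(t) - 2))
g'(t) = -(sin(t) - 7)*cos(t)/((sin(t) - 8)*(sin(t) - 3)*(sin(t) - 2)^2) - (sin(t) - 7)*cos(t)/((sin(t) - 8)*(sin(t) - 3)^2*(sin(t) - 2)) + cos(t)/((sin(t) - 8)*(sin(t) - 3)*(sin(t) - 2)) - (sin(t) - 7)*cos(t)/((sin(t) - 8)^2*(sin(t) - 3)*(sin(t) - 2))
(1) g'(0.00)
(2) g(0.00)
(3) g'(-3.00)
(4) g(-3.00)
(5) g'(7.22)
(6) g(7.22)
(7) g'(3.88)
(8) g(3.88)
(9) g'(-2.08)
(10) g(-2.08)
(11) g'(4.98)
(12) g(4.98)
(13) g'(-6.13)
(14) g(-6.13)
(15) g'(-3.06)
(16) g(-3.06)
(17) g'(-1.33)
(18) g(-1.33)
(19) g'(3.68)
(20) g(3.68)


(1) = 0.12
(2) = 0.15
(3) = -0.10
(4) = 0.13
(5) = 0.25
(6) = 0.33
(7) = -0.04
(8) = 0.09
(9) = -0.02
(10) = 0.08
(11) = 0.01
(12) = 0.08
(13) = 0.14
(14) = 0.17
(15) = -0.11
(16) = 0.14
(17) = 0.01
(18) = 0.08
(19) = -0.06
(20) = 0.10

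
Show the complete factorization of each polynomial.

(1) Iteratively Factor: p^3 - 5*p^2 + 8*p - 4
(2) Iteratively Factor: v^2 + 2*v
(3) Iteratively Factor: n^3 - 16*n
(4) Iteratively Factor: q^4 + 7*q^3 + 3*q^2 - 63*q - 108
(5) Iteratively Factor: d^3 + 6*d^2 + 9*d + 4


(1) = (p - 2)*(p^2 - 3*p + 2) = (p - 2)*(p - 1)*(p - 2)
(2) = (v)*(v + 2)
(3) = (n - 4)*(n^2 + 4*n) = n*(n - 4)*(n + 4)
(4) = (q + 3)*(q^3 + 4*q^2 - 9*q - 36) = (q - 3)*(q + 3)*(q^2 + 7*q + 12) = (q - 3)*(q + 3)^2*(q + 4)
(5) = (d + 1)*(d^2 + 5*d + 4) = (d + 1)*(d + 4)*(d + 1)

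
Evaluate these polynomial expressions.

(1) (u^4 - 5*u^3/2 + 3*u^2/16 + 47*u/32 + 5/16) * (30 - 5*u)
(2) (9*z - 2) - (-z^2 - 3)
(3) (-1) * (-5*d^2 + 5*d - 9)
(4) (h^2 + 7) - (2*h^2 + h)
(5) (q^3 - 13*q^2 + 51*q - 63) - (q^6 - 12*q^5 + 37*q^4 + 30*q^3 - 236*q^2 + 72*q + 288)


(1) = -5*u^5 + 85*u^4/2 - 1215*u^3/16 - 55*u^2/32 + 85*u/2 + 75/8
(2) = z^2 + 9*z + 1
(3) = 5*d^2 - 5*d + 9
(4) = -h^2 - h + 7
(5) = -q^6 + 12*q^5 - 37*q^4 - 29*q^3 + 223*q^2 - 21*q - 351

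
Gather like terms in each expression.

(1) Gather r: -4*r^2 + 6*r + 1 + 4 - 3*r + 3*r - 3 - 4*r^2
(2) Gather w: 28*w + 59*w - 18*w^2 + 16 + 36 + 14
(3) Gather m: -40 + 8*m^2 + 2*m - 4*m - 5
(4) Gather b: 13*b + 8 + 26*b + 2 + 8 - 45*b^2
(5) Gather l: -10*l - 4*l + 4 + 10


(1) = -8*r^2 + 6*r + 2
(2) = -18*w^2 + 87*w + 66
(3) = 8*m^2 - 2*m - 45
(4) = -45*b^2 + 39*b + 18
(5) = 14 - 14*l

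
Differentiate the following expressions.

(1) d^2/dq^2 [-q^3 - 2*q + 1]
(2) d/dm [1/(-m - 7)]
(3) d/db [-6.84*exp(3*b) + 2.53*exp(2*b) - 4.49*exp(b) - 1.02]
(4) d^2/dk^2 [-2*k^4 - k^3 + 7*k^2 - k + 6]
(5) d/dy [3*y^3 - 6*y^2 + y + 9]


(1) = -6*q
(2) = (m + 7)^(-2)
(3) = (-20.52*exp(2*b) + 5.06*exp(b) - 4.49)*exp(b)
(4) = -24*k^2 - 6*k + 14
(5) = 9*y^2 - 12*y + 1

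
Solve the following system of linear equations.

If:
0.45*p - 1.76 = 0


Then:
p = 3.91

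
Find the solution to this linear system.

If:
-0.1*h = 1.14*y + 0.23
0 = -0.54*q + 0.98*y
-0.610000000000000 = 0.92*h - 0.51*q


Then:
h = -0.80
q = -0.24
y = -0.13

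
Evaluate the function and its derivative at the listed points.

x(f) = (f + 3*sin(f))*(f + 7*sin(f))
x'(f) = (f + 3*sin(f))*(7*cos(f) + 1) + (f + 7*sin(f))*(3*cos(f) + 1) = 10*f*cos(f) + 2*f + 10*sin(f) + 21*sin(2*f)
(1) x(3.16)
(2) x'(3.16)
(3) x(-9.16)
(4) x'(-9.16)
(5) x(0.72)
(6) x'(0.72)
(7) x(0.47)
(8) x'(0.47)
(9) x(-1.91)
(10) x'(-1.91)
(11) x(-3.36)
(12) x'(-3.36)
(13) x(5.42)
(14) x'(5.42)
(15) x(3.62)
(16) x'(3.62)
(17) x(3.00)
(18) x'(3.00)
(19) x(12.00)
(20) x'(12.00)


(1) = 9.41
(2) = -24.69
(3) = 109.32
(4) = 78.08
(5) = 14.40
(6) = 34.27
(7) = 6.66
(8) = 26.62
(9) = 40.33
(10) = 6.28
(11) = 5.00
(12) = 19.36
(13) = 0.32
(14) = 17.73
(15) = 0.89
(16) = -12.33
(17) = 13.65
(18) = -28.16
(19) = 85.66
(20) = 100.88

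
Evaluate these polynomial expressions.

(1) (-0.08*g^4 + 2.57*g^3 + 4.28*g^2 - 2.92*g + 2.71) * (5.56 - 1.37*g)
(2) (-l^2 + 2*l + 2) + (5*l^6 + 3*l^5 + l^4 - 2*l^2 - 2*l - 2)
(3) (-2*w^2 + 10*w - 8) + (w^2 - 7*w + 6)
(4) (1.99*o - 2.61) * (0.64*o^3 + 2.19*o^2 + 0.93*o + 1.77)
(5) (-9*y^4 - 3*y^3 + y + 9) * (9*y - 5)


(1) = 0.1096*g^5 - 3.9657*g^4 + 8.4256*g^3 + 27.7972*g^2 - 19.9479*g + 15.0676
(2) = 5*l^6 + 3*l^5 + l^4 - 3*l^2
(3) = -w^2 + 3*w - 2
(4) = 1.2736*o^4 + 2.6877*o^3 - 3.8652*o^2 + 1.095*o - 4.6197
(5) = -81*y^5 + 18*y^4 + 15*y^3 + 9*y^2 + 76*y - 45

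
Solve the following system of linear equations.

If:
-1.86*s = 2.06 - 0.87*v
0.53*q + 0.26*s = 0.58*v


Then:
q = 0.86488131466829*v + 0.543315074051532
s = 0.467741935483871*v - 1.10752688172043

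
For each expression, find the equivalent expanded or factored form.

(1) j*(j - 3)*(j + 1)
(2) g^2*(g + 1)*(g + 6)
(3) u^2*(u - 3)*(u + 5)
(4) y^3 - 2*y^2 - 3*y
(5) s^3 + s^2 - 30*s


(1) = j^3 - 2*j^2 - 3*j
(2) = g^4 + 7*g^3 + 6*g^2
(3) = u^4 + 2*u^3 - 15*u^2
(4) = y*(y - 3)*(y + 1)
(5) = s*(s - 5)*(s + 6)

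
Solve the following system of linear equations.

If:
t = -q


Then:
q = -t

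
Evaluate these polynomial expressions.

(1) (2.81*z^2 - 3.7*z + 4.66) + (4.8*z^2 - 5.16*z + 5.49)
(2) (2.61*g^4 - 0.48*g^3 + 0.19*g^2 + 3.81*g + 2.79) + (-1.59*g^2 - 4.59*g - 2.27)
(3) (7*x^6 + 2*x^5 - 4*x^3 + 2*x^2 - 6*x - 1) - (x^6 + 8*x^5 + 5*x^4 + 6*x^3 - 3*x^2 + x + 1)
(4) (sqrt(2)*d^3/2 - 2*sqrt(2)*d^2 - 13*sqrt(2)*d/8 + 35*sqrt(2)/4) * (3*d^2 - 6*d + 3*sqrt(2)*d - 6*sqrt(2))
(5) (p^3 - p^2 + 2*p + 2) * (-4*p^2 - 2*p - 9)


(1) = 7.61*z^2 - 8.86*z + 10.15
(2) = 2.61*g^4 - 0.48*g^3 - 1.4*g^2 - 0.78*g + 0.52
(3) = 6*x^6 - 6*x^5 - 5*x^4 - 10*x^3 + 5*x^2 - 7*x - 2
(4) = 3*sqrt(2)*d^5/2 - 9*sqrt(2)*d^4 + 3*d^4 - 18*d^3 + 57*sqrt(2)*d^3/8 + 57*d^2/4 + 36*sqrt(2)*d^2 - 105*sqrt(2)*d/2 + 72*d - 105
(5) = -4*p^5 + 2*p^4 - 15*p^3 - 3*p^2 - 22*p - 18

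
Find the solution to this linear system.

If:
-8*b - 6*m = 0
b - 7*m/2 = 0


Then:
b = 0
m = 0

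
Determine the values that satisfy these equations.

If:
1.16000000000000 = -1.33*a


Then:
a = -0.87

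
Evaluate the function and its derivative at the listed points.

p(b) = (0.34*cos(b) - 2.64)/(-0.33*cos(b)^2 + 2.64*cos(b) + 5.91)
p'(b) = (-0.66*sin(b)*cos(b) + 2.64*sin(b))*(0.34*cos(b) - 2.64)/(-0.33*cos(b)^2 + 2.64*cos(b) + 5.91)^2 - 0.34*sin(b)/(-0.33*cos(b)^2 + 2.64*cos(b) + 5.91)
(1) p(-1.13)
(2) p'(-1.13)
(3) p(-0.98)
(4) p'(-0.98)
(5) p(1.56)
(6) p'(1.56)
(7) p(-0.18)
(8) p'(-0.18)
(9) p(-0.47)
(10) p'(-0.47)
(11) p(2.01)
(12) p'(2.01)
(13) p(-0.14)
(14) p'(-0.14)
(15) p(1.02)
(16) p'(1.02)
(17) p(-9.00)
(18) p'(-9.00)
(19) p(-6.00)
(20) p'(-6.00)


(1) = -0.36
(2) = 0.15
(3) = -0.34
(4) = 0.13
(5) = -0.44
(6) = -0.25
(7) = -0.28
(8) = 0.02
(9) = -0.29
(10) = 0.05
(11) = -0.59
(12) = -0.39
(13) = -0.28
(14) = 0.02
(15) = -0.34
(16) = -0.13
(17) = -0.91
(18) = 0.42
(19) = -0.28
(20) = -0.03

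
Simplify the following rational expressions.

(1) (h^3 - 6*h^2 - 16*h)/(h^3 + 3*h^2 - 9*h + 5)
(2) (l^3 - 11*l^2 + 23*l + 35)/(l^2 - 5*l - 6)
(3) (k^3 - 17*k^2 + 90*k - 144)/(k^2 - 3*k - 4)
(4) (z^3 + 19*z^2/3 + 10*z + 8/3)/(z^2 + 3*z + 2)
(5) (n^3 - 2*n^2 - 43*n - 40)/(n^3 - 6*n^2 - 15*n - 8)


(1) = (h^3 - 6*h^2 - 16*h)/(h^3 + 3*h^2 - 9*h + 5)
(2) = (l^2 - 12*l + 35)/(l - 6)
(3) = (k^3 - 17*k^2 + 90*k - 144)/(k^2 - 3*k - 4)
(4) = (3*z^2 + 13*z + 4)/(3*z + 3)
(5) = (n + 5)/(n + 1)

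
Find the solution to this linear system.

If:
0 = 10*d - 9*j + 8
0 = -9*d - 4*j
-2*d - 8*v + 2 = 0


Then:
d = -32/121
j = 72/121
v = 153/484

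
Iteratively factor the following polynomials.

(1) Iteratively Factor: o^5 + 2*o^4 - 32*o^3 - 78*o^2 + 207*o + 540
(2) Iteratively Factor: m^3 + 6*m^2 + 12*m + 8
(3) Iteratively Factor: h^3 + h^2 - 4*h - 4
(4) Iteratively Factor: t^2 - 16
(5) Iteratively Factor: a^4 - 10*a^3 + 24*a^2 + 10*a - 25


(1) = (o + 3)*(o^4 - o^3 - 29*o^2 + 9*o + 180) = (o + 3)*(o + 4)*(o^3 - 5*o^2 - 9*o + 45) = (o - 3)*(o + 3)*(o + 4)*(o^2 - 2*o - 15) = (o - 5)*(o - 3)*(o + 3)*(o + 4)*(o + 3)
(2) = (m + 2)*(m^2 + 4*m + 4) = (m + 2)^2*(m + 2)
(3) = (h - 2)*(h^2 + 3*h + 2) = (h - 2)*(h + 2)*(h + 1)
(4) = (t - 4)*(t + 4)
(5) = (a - 5)*(a^3 - 5*a^2 - a + 5) = (a - 5)*(a - 1)*(a^2 - 4*a - 5) = (a - 5)*(a - 1)*(a + 1)*(a - 5)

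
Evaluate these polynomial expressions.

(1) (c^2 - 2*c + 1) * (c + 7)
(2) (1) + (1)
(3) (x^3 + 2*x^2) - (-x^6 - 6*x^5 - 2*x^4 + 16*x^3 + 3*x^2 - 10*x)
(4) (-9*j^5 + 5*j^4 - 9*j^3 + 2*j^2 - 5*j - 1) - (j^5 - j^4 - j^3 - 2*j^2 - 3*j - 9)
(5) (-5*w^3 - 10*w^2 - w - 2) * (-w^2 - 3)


(1) = c^3 + 5*c^2 - 13*c + 7
(2) = 2
(3) = x^6 + 6*x^5 + 2*x^4 - 15*x^3 - x^2 + 10*x
(4) = -10*j^5 + 6*j^4 - 8*j^3 + 4*j^2 - 2*j + 8
(5) = 5*w^5 + 10*w^4 + 16*w^3 + 32*w^2 + 3*w + 6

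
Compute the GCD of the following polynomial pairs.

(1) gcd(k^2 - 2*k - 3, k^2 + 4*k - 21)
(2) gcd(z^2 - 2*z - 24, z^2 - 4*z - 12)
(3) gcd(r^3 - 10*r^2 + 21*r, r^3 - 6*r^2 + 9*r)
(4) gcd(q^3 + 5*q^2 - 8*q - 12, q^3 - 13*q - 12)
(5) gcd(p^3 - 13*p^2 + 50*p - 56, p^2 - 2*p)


(1) = k - 3
(2) = z - 6
(3) = gcd(r*(r - 7)*(r - 3), r*(r - 3)^2) = r^2 - 3*r
(4) = gcd((q - 2)*(q + 1)*(q + 6), (q - 4)*(q + 1)*(q + 3)) = q + 1
(5) = gcd((p - 7)*(p - 4)*(p - 2), p*(p - 2)) = p - 2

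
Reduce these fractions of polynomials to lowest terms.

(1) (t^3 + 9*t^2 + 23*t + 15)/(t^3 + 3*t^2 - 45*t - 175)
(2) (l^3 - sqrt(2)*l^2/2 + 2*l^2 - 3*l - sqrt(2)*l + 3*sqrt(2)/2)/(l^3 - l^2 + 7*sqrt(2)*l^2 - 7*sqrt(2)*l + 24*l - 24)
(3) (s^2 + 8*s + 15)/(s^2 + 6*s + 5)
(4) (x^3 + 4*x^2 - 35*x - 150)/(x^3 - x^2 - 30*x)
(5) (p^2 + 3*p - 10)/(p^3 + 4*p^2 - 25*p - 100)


(1) = (t^2 + 4*t + 3)/(t^2 - 2*t - 35)
(2) = (2*l^2 + l*(6 - sqrt(2)) - 3*sqrt(2))/(2*l^2 + 14*sqrt(2)*l + 48)
(3) = (s + 3)/(s + 1)
(4) = (x + 5)/x
(5) = (p - 2)/(p^2 - p - 20)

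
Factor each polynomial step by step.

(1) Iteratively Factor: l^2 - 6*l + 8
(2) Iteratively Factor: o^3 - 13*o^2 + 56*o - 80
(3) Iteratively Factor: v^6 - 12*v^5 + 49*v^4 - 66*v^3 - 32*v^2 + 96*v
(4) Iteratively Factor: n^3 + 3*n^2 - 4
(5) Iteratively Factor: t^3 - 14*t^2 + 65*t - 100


(1) = (l - 4)*(l - 2)
(2) = (o - 4)*(o^2 - 9*o + 20) = (o - 4)^2*(o - 5)
(3) = (v - 4)*(v^5 - 8*v^4 + 17*v^3 + 2*v^2 - 24*v) = v*(v - 4)*(v^4 - 8*v^3 + 17*v^2 + 2*v - 24) = v*(v - 4)*(v + 1)*(v^3 - 9*v^2 + 26*v - 24) = v*(v - 4)^2*(v + 1)*(v^2 - 5*v + 6) = v*(v - 4)^2*(v - 2)*(v + 1)*(v - 3)
(4) = (n - 1)*(n^2 + 4*n + 4) = (n - 1)*(n + 2)*(n + 2)
(5) = (t - 4)*(t^2 - 10*t + 25) = (t - 5)*(t - 4)*(t - 5)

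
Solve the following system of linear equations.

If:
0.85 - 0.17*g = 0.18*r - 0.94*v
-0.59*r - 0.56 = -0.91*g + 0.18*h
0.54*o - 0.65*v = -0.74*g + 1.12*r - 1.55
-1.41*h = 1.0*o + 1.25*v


Then:
g = 1.32904959151552*v + 2.36247941195373
h = 0.667617675832732 - 6.28388897780096*v
o = 7.61028345869936*v - 0.941340922924152
r = 3.96700871912423*v + 2.49099166648814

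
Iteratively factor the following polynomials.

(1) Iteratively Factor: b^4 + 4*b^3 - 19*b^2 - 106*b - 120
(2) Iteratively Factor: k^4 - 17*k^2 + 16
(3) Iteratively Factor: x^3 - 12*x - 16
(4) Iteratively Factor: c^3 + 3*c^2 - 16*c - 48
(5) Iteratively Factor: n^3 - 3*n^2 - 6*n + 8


(1) = (b + 4)*(b^3 - 19*b - 30) = (b + 3)*(b + 4)*(b^2 - 3*b - 10) = (b - 5)*(b + 3)*(b + 4)*(b + 2)
(2) = (k - 1)*(k^3 + k^2 - 16*k - 16) = (k - 1)*(k + 4)*(k^2 - 3*k - 4) = (k - 1)*(k + 1)*(k + 4)*(k - 4)
(3) = (x + 2)*(x^2 - 2*x - 8) = (x - 4)*(x + 2)*(x + 2)
(4) = (c + 4)*(c^2 - c - 12) = (c - 4)*(c + 4)*(c + 3)
(5) = (n - 1)*(n^2 - 2*n - 8) = (n - 4)*(n - 1)*(n + 2)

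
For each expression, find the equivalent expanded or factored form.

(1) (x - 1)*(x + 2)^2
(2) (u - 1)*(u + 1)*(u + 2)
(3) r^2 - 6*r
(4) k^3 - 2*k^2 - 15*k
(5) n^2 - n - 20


(1) = x^3 + 3*x^2 - 4
(2) = u^3 + 2*u^2 - u - 2
(3) = r*(r - 6)
(4) = k*(k - 5)*(k + 3)
(5) = (n - 5)*(n + 4)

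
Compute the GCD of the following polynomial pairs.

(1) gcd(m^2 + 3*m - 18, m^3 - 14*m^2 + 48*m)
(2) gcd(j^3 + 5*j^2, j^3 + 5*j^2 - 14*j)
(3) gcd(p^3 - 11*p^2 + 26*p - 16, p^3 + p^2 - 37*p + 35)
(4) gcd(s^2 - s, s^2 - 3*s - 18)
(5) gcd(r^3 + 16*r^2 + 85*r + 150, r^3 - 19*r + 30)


(1) = gcd((m - 3)*(m + 6), m*(m - 8)*(m - 6)) = 1
(2) = gcd(j^2*(j + 5), j*(j - 2)*(j + 7)) = j
(3) = gcd((p - 8)*(p - 2)*(p - 1), (p - 5)*(p - 1)*(p + 7)) = p - 1
(4) = gcd(s*(s - 1), (s - 6)*(s + 3)) = 1
(5) = r + 5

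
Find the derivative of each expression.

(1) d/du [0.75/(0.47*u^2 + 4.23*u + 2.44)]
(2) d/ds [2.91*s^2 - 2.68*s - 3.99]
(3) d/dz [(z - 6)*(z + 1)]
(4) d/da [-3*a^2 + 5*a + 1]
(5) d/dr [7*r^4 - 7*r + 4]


(1) = (-0.705*u - 3.1725)/(0.47*u^2 + 4.23*u + 2.44)^2
(2) = 5.82*s - 2.68
(3) = 2*z - 5
(4) = 5 - 6*a
(5) = 28*r^3 - 7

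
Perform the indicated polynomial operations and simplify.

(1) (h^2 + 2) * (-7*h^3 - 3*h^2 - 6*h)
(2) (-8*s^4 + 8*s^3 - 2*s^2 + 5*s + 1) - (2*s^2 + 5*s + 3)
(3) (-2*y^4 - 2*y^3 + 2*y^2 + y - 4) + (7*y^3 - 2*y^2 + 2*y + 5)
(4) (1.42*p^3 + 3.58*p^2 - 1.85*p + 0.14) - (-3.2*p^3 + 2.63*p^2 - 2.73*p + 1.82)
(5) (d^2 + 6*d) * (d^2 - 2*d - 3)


(1) = -7*h^5 - 3*h^4 - 20*h^3 - 6*h^2 - 12*h
(2) = -8*s^4 + 8*s^3 - 4*s^2 - 2
(3) = -2*y^4 + 5*y^3 + 3*y + 1
(4) = 4.62*p^3 + 0.95*p^2 + 0.88*p - 1.68
(5) = d^4 + 4*d^3 - 15*d^2 - 18*d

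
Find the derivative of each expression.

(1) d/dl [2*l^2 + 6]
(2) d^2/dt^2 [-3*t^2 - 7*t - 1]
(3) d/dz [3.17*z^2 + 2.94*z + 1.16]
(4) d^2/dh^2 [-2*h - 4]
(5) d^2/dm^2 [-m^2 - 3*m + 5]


(1) = 4*l
(2) = -6
(3) = 6.34*z + 2.94
(4) = 0
(5) = -2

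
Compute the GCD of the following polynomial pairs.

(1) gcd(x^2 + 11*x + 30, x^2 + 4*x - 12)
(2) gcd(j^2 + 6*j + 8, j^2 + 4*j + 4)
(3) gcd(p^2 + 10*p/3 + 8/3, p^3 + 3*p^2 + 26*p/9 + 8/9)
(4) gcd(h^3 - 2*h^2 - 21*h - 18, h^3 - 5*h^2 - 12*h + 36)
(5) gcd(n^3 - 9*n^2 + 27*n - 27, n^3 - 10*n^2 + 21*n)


(1) = gcd((x + 5)*(x + 6), (x - 2)*(x + 6)) = x + 6
(2) = gcd((j + 2)*(j + 4), (j + 2)^2) = j + 2
(3) = gcd((p + 4/3)*(p + 2), (p + 2/3)*(p + 1)*(p + 4/3)) = p + 4/3
(4) = h^2 - 3*h - 18
(5) = gcd((n - 3)^3, n*(n - 7)*(n - 3)) = n - 3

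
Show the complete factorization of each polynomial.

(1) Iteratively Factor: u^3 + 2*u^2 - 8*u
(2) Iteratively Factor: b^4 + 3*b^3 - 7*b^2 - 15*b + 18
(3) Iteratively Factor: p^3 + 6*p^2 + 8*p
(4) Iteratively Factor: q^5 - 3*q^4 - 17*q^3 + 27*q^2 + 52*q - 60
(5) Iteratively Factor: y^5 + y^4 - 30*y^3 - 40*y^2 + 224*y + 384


(1) = (u - 2)*(u^2 + 4*u) = (u - 2)*(u + 4)*(u)
(2) = (b - 1)*(b^3 + 4*b^2 - 3*b - 18) = (b - 1)*(b + 3)*(b^2 + b - 6) = (b - 2)*(b - 1)*(b + 3)*(b + 3)
(3) = (p)*(p^2 + 6*p + 8) = p*(p + 2)*(p + 4)
(4) = (q - 1)*(q^4 - 2*q^3 - 19*q^2 + 8*q + 60) = (q - 5)*(q - 1)*(q^3 + 3*q^2 - 4*q - 12) = (q - 5)*(q - 2)*(q - 1)*(q^2 + 5*q + 6) = (q - 5)*(q - 2)*(q - 1)*(q + 2)*(q + 3)
(5) = (y - 4)*(y^4 + 5*y^3 - 10*y^2 - 80*y - 96) = (y - 4)*(y + 4)*(y^3 + y^2 - 14*y - 24) = (y - 4)^2*(y + 4)*(y^2 + 5*y + 6) = (y - 4)^2*(y + 2)*(y + 4)*(y + 3)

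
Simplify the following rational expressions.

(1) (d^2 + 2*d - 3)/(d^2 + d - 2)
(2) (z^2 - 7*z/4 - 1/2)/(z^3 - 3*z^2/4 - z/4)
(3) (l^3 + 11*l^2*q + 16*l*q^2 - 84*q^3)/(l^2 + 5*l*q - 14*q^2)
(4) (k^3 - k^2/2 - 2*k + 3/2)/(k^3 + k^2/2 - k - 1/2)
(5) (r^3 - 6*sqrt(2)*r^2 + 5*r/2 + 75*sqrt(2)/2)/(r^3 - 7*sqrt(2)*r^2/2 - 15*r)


(1) = (d + 3)/(d + 2)
(2) = (z - 2)/(z^2 - z)
(3) = l + 6*q
(4) = (2*k^2 + k - 3)/(2*k^2 + 3*k + 1)
(5) = (4*r - 10*sqrt(2))/(4*r)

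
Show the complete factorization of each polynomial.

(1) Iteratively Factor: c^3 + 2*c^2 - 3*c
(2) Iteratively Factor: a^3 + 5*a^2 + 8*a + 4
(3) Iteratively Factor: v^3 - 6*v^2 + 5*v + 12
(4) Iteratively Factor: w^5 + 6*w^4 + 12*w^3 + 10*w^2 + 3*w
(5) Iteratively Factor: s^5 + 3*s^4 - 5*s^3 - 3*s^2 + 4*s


(1) = (c)*(c^2 + 2*c - 3) = c*(c - 1)*(c + 3)
(2) = (a + 1)*(a^2 + 4*a + 4) = (a + 1)*(a + 2)*(a + 2)
(3) = (v + 1)*(v^2 - 7*v + 12) = (v - 4)*(v + 1)*(v - 3)
(4) = (w + 3)*(w^4 + 3*w^3 + 3*w^2 + w) = w*(w + 3)*(w^3 + 3*w^2 + 3*w + 1) = w*(w + 1)*(w + 3)*(w^2 + 2*w + 1) = w*(w + 1)^2*(w + 3)*(w + 1)
(5) = (s + 1)*(s^4 + 2*s^3 - 7*s^2 + 4*s) = s*(s + 1)*(s^3 + 2*s^2 - 7*s + 4) = s*(s - 1)*(s + 1)*(s^2 + 3*s - 4) = s*(s - 1)^2*(s + 1)*(s + 4)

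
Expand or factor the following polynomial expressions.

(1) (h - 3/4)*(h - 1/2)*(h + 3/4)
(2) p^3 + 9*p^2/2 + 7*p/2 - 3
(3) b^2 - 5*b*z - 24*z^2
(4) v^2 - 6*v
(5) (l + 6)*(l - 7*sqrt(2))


(1) = h^3 - h^2/2 - 9*h/16 + 9/32
(2) = (p - 1/2)*(p + 2)*(p + 3)
(3) = (b - 8*z)*(b + 3*z)
(4) = v*(v - 6)
(5) = l^2 - 7*sqrt(2)*l + 6*l - 42*sqrt(2)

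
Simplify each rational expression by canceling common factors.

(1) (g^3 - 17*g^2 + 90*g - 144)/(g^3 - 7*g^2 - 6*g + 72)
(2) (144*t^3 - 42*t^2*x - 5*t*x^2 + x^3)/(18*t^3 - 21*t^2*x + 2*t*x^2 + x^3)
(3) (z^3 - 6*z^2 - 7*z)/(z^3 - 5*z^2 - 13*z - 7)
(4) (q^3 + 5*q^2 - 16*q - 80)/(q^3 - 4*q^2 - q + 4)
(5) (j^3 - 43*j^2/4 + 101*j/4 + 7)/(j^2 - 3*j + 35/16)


(1) = (g^2 - 11*g + 24)/(g^2 - g - 12)
(2) = (-8*t + x)/(-t + x)
(3) = z/(z + 1)
(4) = (q^2 + 9*q + 20)/(q^2 - 1)
(5) = (16*j^3 - 172*j^2 + 404*j + 112)/(16*j^2 - 48*j + 35)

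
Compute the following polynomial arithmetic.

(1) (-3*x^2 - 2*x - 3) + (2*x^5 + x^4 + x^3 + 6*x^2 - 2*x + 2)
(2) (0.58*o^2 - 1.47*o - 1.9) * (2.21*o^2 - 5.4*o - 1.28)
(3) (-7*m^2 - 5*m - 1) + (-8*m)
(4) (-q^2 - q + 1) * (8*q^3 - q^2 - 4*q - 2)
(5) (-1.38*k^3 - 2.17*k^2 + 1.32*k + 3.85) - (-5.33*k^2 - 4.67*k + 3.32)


(1) = 2*x^5 + x^4 + x^3 + 3*x^2 - 4*x - 1
(2) = 1.2818*o^4 - 6.3807*o^3 + 2.9966*o^2 + 12.1416*o + 2.432
(3) = -7*m^2 - 13*m - 1
(4) = -8*q^5 - 7*q^4 + 13*q^3 + 5*q^2 - 2*q - 2
(5) = -1.38*k^3 + 3.16*k^2 + 5.99*k + 0.53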